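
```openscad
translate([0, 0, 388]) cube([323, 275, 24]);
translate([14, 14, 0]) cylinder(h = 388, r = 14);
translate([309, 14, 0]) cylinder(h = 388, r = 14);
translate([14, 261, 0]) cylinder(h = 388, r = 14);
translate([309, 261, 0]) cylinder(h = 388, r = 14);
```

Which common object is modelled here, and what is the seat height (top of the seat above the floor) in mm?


A stool. The seat height is 412 mm.

A 323×275×24 slab at z = 388 on four corner cylinders — a stool. The seat top is 388 + 24 = 412 mm.


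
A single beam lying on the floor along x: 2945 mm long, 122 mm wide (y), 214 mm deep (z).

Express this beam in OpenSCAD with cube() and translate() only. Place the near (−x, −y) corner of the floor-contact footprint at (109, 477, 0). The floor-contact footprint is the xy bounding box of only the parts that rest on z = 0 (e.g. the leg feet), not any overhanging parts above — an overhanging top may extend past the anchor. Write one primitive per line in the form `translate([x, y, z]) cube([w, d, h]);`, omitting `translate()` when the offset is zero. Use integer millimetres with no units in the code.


translate([109, 477, 0]) cube([2945, 122, 214]);


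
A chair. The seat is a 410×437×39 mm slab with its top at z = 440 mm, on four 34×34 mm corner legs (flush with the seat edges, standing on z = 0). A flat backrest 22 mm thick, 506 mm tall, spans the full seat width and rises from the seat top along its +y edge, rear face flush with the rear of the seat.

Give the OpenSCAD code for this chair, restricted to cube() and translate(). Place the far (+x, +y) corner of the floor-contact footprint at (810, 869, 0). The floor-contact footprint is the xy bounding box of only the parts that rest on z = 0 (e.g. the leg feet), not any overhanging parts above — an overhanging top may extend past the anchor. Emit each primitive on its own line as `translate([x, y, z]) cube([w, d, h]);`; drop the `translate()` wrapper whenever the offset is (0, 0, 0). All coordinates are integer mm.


translate([400, 432, 401]) cube([410, 437, 39]);
translate([400, 432, 0]) cube([34, 34, 401]);
translate([776, 432, 0]) cube([34, 34, 401]);
translate([400, 835, 0]) cube([34, 34, 401]);
translate([776, 835, 0]) cube([34, 34, 401]);
translate([400, 847, 440]) cube([410, 22, 506]);


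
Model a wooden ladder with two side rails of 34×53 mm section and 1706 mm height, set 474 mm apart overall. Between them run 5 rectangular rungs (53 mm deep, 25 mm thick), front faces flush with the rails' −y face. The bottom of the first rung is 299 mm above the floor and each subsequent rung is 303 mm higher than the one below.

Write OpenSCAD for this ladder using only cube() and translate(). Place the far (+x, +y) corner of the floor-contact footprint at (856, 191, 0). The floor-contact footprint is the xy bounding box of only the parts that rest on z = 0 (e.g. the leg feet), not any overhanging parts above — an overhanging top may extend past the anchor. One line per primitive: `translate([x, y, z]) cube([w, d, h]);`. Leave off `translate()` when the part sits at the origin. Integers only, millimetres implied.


translate([382, 138, 0]) cube([34, 53, 1706]);
translate([822, 138, 0]) cube([34, 53, 1706]);
translate([416, 138, 299]) cube([406, 53, 25]);
translate([416, 138, 602]) cube([406, 53, 25]);
translate([416, 138, 905]) cube([406, 53, 25]);
translate([416, 138, 1208]) cube([406, 53, 25]);
translate([416, 138, 1511]) cube([406, 53, 25]);


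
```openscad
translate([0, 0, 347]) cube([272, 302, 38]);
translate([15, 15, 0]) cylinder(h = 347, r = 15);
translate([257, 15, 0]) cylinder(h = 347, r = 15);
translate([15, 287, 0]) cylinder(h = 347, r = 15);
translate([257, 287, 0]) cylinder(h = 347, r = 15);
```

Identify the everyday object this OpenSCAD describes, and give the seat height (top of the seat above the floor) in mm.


A stool. The seat height is 385 mm.

A 272×302×38 slab at z = 347 on four corner cylinders — a stool. The seat top is 347 + 38 = 385 mm.


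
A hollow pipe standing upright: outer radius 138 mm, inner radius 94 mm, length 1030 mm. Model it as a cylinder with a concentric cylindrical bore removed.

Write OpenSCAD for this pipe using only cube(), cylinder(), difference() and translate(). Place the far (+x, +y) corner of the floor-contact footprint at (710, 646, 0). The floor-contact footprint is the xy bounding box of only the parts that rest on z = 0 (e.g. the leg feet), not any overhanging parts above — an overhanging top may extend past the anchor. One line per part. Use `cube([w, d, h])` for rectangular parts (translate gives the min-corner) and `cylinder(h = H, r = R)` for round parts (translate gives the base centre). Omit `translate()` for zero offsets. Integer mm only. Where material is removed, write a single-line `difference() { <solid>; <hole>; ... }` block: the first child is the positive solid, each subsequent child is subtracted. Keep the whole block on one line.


difference() { translate([572, 508, 0]) cylinder(h = 1030, r = 138); translate([572, 508, 0]) cylinder(h = 1030, r = 94); }


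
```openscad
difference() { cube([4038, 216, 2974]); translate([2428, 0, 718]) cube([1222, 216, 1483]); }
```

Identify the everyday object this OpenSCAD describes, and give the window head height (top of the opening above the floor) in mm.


A wall with a window opening. The window head height is 2201 mm.

A wall with a rectangular opening subtracted — a window. Sill at z = 718, opening 1483 mm tall, so the head is at 718 + 1483 = 2201 mm.


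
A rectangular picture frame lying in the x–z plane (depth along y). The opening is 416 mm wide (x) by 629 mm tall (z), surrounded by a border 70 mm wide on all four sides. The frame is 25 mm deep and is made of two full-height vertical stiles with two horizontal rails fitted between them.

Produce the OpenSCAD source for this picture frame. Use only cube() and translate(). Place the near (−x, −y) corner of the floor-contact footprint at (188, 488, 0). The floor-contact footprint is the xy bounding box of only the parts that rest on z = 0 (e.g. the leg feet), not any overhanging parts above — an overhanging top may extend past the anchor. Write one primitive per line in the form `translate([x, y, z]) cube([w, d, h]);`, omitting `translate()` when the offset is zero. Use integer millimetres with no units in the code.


translate([188, 488, 0]) cube([70, 25, 769]);
translate([674, 488, 0]) cube([70, 25, 769]);
translate([258, 488, 0]) cube([416, 25, 70]);
translate([258, 488, 699]) cube([416, 25, 70]);


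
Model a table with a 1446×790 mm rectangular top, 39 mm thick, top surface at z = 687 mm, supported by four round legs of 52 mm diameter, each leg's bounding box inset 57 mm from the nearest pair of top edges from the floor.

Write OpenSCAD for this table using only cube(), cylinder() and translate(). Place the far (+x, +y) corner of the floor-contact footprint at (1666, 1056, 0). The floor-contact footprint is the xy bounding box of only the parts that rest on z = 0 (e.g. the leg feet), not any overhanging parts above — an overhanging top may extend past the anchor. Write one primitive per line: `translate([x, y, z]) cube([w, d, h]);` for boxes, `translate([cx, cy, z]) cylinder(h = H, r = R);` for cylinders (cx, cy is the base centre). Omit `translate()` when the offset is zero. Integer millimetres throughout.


// leg_h = 687 - 39 = 648
translate([277, 323, 648]) cube([1446, 790, 39]);
translate([360, 406, 0]) cylinder(h = 648, r = 26);
translate([1640, 406, 0]) cylinder(h = 648, r = 26);
translate([360, 1030, 0]) cylinder(h = 648, r = 26);
translate([1640, 1030, 0]) cylinder(h = 648, r = 26);


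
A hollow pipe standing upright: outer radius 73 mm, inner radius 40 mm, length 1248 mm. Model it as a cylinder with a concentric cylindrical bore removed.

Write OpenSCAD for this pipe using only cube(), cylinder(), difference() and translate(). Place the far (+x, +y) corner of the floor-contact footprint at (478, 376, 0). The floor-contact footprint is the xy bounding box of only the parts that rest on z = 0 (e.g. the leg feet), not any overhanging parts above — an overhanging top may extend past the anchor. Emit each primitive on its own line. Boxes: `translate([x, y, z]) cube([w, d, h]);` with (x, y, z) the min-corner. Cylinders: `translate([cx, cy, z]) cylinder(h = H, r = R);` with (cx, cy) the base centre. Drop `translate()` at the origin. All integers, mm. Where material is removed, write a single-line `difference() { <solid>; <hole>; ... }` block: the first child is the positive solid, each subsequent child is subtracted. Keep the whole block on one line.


difference() { translate([405, 303, 0]) cylinder(h = 1248, r = 73); translate([405, 303, 0]) cylinder(h = 1248, r = 40); }


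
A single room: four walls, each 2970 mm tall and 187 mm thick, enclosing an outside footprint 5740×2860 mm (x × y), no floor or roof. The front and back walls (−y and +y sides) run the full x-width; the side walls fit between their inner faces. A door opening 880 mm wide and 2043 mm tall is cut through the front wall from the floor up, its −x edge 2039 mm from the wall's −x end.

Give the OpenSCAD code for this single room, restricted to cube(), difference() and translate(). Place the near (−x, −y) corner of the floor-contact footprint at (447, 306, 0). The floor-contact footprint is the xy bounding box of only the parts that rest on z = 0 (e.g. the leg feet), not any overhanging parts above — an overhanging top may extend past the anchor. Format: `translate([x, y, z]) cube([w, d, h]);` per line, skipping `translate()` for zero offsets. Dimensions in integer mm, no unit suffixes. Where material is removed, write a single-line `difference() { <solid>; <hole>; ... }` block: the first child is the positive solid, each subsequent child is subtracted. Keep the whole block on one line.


difference() { translate([447, 306, 0]) cube([5740, 187, 2970]); translate([2486, 306, 0]) cube([880, 187, 2043]); }
translate([447, 2979, 0]) cube([5740, 187, 2970]);
translate([447, 493, 0]) cube([187, 2486, 2970]);
translate([6000, 493, 0]) cube([187, 2486, 2970]);


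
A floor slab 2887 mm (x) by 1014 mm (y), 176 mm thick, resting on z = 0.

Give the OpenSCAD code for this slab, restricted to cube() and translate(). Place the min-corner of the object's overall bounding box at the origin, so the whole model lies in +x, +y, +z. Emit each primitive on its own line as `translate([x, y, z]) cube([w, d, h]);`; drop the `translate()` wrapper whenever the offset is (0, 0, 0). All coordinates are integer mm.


cube([2887, 1014, 176]);


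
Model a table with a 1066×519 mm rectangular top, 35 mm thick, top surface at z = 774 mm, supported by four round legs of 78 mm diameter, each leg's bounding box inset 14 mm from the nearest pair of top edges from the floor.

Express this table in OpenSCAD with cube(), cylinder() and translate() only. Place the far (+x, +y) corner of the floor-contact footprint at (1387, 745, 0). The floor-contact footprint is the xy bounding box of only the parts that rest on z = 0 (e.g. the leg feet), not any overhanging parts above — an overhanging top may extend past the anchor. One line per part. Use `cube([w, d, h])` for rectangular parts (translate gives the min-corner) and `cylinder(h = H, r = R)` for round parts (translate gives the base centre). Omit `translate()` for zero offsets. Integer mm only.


translate([335, 240, 739]) cube([1066, 519, 35]);
translate([388, 293, 0]) cylinder(h = 739, r = 39);
translate([1348, 293, 0]) cylinder(h = 739, r = 39);
translate([388, 706, 0]) cylinder(h = 739, r = 39);
translate([1348, 706, 0]) cylinder(h = 739, r = 39);


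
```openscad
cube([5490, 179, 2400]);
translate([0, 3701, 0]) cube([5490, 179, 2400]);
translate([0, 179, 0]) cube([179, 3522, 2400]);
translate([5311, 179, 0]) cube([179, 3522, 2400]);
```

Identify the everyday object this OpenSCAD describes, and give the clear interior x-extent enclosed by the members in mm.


A house (or room) frame. The interior width is 5132 mm.

Four 2400 mm walls enclosing a rectangle with no floor or roof — a room or house frame. Outside width is 5490 mm and wall thickness is 179 mm, so the interior width is 5490 − 2 × 179 = 5132 mm.


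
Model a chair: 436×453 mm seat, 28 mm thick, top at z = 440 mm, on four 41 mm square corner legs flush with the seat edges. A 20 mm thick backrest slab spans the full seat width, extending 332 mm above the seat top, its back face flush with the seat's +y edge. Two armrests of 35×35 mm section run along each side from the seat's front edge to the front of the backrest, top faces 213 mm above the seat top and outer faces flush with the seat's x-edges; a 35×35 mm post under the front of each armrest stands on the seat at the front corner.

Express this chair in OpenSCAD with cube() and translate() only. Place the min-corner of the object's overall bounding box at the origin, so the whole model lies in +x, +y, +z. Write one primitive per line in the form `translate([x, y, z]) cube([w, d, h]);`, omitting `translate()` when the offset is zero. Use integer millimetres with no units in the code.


translate([0, 0, 412]) cube([436, 453, 28]);
cube([41, 41, 412]);
translate([395, 0, 0]) cube([41, 41, 412]);
translate([0, 412, 0]) cube([41, 41, 412]);
translate([395, 412, 0]) cube([41, 41, 412]);
translate([0, 433, 440]) cube([436, 20, 332]);
translate([0, 0, 618]) cube([35, 433, 35]);
translate([401, 0, 618]) cube([35, 433, 35]);
translate([0, 0, 440]) cube([35, 35, 178]);
translate([401, 0, 440]) cube([35, 35, 178]);


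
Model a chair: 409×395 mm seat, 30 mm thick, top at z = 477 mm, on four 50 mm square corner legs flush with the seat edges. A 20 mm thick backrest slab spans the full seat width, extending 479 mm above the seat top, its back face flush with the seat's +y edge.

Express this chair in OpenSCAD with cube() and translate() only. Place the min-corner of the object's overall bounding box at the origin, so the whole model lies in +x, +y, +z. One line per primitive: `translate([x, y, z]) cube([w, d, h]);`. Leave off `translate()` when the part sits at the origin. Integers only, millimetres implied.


translate([0, 0, 447]) cube([409, 395, 30]);
cube([50, 50, 447]);
translate([359, 0, 0]) cube([50, 50, 447]);
translate([0, 345, 0]) cube([50, 50, 447]);
translate([359, 345, 0]) cube([50, 50, 447]);
translate([0, 375, 477]) cube([409, 20, 479]);


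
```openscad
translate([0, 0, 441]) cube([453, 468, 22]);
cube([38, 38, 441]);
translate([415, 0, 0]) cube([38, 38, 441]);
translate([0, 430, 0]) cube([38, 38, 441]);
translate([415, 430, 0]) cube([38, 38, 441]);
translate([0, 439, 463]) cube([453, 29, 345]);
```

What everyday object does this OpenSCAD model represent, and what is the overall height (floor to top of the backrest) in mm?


A chair. The overall height is 808 mm.

A slab on four corner posts with a tall panel at the back — a chair. The seat slab sits at z = 441 with thickness 22, and the 345 mm backrest starts at the seat top, so the overall height is 441 + 22 + 345 = 808 mm.


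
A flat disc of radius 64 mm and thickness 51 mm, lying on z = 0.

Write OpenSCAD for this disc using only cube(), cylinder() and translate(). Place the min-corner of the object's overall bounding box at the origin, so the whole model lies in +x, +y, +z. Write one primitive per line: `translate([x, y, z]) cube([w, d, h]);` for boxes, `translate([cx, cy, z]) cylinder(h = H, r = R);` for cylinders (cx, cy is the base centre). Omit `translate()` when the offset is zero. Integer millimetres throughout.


translate([64, 64, 0]) cylinder(h = 51, r = 64);


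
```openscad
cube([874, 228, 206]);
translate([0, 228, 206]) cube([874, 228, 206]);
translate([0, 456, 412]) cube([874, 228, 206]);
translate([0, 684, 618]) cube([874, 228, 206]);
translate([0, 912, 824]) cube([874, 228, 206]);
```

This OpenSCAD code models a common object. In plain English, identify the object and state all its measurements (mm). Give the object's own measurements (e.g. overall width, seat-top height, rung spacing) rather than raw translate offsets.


A straight staircase of 5 solid steps. Each step is 874 mm wide (x), 228 mm deep (y, the going) and 206 mm tall (the rise). The first step rests on the floor; each subsequent step sits one going further in +y and one rise higher in +z, directly behind and above the previous step with no overlap.


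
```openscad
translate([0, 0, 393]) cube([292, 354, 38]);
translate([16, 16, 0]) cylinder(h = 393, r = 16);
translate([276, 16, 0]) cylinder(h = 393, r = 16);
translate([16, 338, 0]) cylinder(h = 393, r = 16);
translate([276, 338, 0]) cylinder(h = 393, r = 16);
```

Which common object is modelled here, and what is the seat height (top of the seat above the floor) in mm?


A stool. The seat height is 431 mm.

A 292×354×38 slab at z = 393 on four corner cylinders — a stool. The seat top is 393 + 38 = 431 mm.


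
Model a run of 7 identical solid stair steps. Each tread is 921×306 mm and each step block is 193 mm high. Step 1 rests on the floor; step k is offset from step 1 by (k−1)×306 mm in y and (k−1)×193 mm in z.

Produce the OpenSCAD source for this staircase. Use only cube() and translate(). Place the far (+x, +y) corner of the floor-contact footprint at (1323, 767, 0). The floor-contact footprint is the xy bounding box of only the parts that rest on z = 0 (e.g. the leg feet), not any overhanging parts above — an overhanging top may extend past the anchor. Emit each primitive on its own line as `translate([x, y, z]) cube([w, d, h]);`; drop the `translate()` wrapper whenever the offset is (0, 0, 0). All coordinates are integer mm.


translate([402, 461, 0]) cube([921, 306, 193]);
translate([402, 767, 193]) cube([921, 306, 193]);
translate([402, 1073, 386]) cube([921, 306, 193]);
translate([402, 1379, 579]) cube([921, 306, 193]);
translate([402, 1685, 772]) cube([921, 306, 193]);
translate([402, 1991, 965]) cube([921, 306, 193]);
translate([402, 2297, 1158]) cube([921, 306, 193]);


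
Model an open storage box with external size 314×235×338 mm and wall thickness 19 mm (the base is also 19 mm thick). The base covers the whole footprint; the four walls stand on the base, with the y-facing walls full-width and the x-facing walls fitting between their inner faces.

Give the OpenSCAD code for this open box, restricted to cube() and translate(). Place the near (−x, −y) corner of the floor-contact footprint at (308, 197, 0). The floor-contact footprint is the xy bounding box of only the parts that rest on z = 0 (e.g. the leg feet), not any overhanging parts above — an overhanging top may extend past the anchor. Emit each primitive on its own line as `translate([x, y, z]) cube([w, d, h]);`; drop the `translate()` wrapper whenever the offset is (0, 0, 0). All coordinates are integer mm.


translate([308, 197, 0]) cube([314, 235, 19]);
translate([308, 197, 19]) cube([314, 19, 319]);
translate([308, 413, 19]) cube([314, 19, 319]);
translate([308, 216, 19]) cube([19, 197, 319]);
translate([603, 216, 19]) cube([19, 197, 319]);


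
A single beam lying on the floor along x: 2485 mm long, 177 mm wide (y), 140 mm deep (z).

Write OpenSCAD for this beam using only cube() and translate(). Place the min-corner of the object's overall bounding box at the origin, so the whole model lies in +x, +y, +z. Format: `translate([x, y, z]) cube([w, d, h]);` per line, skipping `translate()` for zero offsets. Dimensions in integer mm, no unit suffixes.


cube([2485, 177, 140]);


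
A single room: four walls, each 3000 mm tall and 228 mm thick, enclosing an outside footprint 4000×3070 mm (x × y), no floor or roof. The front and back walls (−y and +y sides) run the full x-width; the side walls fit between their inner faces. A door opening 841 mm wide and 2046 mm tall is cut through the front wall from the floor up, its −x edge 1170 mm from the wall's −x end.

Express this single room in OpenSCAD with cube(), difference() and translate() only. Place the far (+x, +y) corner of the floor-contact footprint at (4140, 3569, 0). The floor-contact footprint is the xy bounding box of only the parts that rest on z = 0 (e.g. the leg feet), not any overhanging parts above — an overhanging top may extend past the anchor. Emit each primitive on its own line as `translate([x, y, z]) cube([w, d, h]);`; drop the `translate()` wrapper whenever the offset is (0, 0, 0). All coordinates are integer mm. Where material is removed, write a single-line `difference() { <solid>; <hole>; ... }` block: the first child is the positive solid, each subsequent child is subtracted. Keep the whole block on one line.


difference() { translate([140, 499, 0]) cube([4000, 228, 3000]); translate([1310, 499, 0]) cube([841, 228, 2046]); }
translate([140, 3341, 0]) cube([4000, 228, 3000]);
translate([140, 727, 0]) cube([228, 2614, 3000]);
translate([3912, 727, 0]) cube([228, 2614, 3000]);


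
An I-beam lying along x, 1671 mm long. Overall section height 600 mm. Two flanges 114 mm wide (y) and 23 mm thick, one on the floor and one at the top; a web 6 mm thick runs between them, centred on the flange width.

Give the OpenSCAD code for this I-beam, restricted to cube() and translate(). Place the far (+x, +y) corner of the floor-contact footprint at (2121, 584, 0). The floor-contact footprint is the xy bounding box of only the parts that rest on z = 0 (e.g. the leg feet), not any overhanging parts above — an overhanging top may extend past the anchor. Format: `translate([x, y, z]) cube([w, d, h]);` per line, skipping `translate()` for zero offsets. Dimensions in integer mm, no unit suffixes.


translate([450, 470, 0]) cube([1671, 114, 23]);
translate([450, 524, 23]) cube([1671, 6, 554]);
translate([450, 470, 577]) cube([1671, 114, 23]);


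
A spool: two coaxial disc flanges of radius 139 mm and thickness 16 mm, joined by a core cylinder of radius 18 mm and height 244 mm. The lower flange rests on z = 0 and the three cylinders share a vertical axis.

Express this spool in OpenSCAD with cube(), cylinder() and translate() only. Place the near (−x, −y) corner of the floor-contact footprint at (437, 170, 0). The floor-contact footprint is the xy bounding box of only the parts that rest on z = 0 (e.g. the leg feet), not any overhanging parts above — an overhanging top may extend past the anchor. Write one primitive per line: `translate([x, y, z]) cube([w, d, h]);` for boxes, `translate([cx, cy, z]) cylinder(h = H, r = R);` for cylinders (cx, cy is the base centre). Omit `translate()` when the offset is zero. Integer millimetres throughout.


translate([576, 309, 0]) cylinder(h = 16, r = 139);
translate([576, 309, 16]) cylinder(h = 244, r = 18);
translate([576, 309, 260]) cylinder(h = 16, r = 139);


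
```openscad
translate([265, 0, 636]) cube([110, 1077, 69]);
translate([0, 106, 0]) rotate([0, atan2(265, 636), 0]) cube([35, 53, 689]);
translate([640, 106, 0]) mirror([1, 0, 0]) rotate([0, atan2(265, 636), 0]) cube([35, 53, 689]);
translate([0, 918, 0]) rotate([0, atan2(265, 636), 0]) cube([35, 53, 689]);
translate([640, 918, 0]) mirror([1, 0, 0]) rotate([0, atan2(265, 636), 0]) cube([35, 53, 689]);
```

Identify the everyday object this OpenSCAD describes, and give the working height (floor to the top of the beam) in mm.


A sawhorse. The overall height is 705 mm.

A beam across two mirrored pairs of raked legs — a sawhorse. The beam's underside is at z = 636 (matching the legs' vertical rise in atan2(265, 636)) and the beam is 69 mm tall, so its top is at 636 + 69 = 705 mm. The raked legs top out at the beam's underside, so that is the highest point.


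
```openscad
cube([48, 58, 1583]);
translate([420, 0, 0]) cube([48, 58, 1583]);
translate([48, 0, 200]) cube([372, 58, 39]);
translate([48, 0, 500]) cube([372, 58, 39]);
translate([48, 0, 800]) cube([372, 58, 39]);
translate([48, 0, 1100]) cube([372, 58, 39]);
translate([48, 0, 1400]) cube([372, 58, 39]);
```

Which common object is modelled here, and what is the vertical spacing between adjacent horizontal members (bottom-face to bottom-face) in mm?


A ladder. The rung spacing is 300 mm.

Two tall 48×58 posts with 5 short bars between them — a ladder. Adjacent rungs sit at z = 200 and z = 500, so the spacing is 500 − 200 = 300 mm.


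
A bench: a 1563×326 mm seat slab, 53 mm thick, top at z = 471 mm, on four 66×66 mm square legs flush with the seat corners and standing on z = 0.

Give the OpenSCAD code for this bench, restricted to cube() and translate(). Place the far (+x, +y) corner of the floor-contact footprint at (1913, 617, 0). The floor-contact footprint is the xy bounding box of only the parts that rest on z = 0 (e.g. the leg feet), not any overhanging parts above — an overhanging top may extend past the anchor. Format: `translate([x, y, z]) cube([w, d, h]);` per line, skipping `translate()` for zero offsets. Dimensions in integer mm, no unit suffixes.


// leg_h = 471 − 53 = 418
translate([350, 291, 418]) cube([1563, 326, 53]);
translate([350, 291, 0]) cube([66, 66, 418]);
translate([350, 551, 0]) cube([66, 66, 418]);
translate([1847, 291, 0]) cube([66, 66, 418]);
translate([1847, 551, 0]) cube([66, 66, 418]);


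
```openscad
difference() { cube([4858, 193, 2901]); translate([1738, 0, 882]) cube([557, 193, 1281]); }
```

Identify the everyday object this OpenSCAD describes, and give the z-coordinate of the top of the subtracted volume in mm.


A wall with a window opening. The window head height is 2163 mm.

A wall with a rectangular opening subtracted — a window. Sill at z = 882, opening 1281 mm tall, so the head is at 882 + 1281 = 2163 mm.


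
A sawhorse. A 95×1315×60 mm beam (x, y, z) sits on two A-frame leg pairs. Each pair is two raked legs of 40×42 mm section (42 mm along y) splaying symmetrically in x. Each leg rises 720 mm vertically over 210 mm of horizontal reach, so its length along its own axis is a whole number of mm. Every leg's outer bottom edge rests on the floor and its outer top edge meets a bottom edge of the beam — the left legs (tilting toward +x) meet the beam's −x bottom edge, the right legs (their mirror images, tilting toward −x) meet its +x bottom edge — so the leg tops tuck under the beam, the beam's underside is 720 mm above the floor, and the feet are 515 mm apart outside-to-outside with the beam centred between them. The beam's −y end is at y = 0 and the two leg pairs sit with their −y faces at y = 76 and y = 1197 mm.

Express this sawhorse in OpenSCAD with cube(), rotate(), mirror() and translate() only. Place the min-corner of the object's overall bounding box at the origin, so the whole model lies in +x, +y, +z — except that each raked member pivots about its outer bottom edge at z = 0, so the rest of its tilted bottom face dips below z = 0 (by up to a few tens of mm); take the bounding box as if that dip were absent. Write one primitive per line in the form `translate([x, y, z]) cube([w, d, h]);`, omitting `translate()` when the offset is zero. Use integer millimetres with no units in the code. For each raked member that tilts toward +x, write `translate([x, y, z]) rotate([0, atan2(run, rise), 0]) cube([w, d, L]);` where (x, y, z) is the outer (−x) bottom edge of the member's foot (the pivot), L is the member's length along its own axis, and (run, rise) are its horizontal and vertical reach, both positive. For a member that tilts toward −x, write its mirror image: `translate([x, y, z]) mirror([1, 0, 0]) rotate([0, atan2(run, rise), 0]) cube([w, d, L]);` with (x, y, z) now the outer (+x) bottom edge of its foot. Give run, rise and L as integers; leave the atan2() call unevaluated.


translate([210, 0, 720]) cube([95, 1315, 60]);
translate([0, 76, 0]) rotate([0, atan2(210, 720), 0]) cube([40, 42, 750]);
translate([515, 76, 0]) mirror([1, 0, 0]) rotate([0, atan2(210, 720), 0]) cube([40, 42, 750]);
translate([0, 1197, 0]) rotate([0, atan2(210, 720), 0]) cube([40, 42, 750]);
translate([515, 1197, 0]) mirror([1, 0, 0]) rotate([0, atan2(210, 720), 0]) cube([40, 42, 750]);


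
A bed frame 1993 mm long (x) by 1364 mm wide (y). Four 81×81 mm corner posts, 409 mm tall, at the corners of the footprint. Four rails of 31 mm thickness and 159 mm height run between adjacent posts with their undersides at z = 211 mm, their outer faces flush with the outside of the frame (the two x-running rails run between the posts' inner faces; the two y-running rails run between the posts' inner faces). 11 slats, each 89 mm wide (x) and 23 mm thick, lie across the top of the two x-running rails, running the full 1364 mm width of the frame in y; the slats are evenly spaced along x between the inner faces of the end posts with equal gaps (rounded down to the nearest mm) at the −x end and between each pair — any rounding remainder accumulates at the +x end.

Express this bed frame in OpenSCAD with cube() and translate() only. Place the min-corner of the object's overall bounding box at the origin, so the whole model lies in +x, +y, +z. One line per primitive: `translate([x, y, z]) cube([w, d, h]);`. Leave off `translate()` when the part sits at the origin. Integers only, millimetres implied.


cube([81, 81, 409]);
translate([0, 1283, 0]) cube([81, 81, 409]);
translate([1912, 0, 0]) cube([81, 81, 409]);
translate([1912, 1283, 0]) cube([81, 81, 409]);
translate([81, 0, 211]) cube([1831, 31, 159]);
translate([81, 1333, 211]) cube([1831, 31, 159]);
translate([0, 81, 211]) cube([31, 1202, 159]);
translate([1962, 81, 211]) cube([31, 1202, 159]);
translate([152, 0, 370]) cube([89, 1364, 23]);
translate([312, 0, 370]) cube([89, 1364, 23]);
translate([472, 0, 370]) cube([89, 1364, 23]);
translate([632, 0, 370]) cube([89, 1364, 23]);
translate([792, 0, 370]) cube([89, 1364, 23]);
translate([952, 0, 370]) cube([89, 1364, 23]);
translate([1112, 0, 370]) cube([89, 1364, 23]);
translate([1272, 0, 370]) cube([89, 1364, 23]);
translate([1432, 0, 370]) cube([89, 1364, 23]);
translate([1592, 0, 370]) cube([89, 1364, 23]);
translate([1752, 0, 370]) cube([89, 1364, 23]);


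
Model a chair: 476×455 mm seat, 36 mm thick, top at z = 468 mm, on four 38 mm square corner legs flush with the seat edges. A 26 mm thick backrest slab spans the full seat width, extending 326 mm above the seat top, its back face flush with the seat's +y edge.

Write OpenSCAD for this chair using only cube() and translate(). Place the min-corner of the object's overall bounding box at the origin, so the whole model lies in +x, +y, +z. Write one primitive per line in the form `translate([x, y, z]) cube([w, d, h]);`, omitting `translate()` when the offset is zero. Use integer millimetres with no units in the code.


translate([0, 0, 432]) cube([476, 455, 36]);
cube([38, 38, 432]);
translate([438, 0, 0]) cube([38, 38, 432]);
translate([0, 417, 0]) cube([38, 38, 432]);
translate([438, 417, 0]) cube([38, 38, 432]);
translate([0, 429, 468]) cube([476, 26, 326]);


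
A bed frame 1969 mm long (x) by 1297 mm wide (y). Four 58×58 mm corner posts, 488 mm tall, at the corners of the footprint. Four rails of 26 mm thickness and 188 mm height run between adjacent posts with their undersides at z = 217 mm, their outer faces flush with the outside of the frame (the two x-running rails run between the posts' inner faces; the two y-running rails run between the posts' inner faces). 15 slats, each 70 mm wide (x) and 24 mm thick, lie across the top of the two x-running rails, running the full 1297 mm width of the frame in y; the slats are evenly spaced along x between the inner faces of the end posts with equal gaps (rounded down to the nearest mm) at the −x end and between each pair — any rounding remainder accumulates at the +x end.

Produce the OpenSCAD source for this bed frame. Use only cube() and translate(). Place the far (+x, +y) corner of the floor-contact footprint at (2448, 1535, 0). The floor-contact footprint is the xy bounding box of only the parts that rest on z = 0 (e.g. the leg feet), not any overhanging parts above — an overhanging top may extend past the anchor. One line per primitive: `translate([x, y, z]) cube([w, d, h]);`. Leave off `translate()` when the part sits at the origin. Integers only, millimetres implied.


translate([479, 238, 0]) cube([58, 58, 488]);
translate([479, 1477, 0]) cube([58, 58, 488]);
translate([2390, 238, 0]) cube([58, 58, 488]);
translate([2390, 1477, 0]) cube([58, 58, 488]);
translate([537, 238, 217]) cube([1853, 26, 188]);
translate([537, 1509, 217]) cube([1853, 26, 188]);
translate([479, 296, 217]) cube([26, 1181, 188]);
translate([2422, 296, 217]) cube([26, 1181, 188]);
translate([587, 238, 405]) cube([70, 1297, 24]);
translate([707, 238, 405]) cube([70, 1297, 24]);
translate([827, 238, 405]) cube([70, 1297, 24]);
translate([947, 238, 405]) cube([70, 1297, 24]);
translate([1067, 238, 405]) cube([70, 1297, 24]);
translate([1187, 238, 405]) cube([70, 1297, 24]);
translate([1307, 238, 405]) cube([70, 1297, 24]);
translate([1427, 238, 405]) cube([70, 1297, 24]);
translate([1547, 238, 405]) cube([70, 1297, 24]);
translate([1667, 238, 405]) cube([70, 1297, 24]);
translate([1787, 238, 405]) cube([70, 1297, 24]);
translate([1907, 238, 405]) cube([70, 1297, 24]);
translate([2027, 238, 405]) cube([70, 1297, 24]);
translate([2147, 238, 405]) cube([70, 1297, 24]);
translate([2267, 238, 405]) cube([70, 1297, 24]);


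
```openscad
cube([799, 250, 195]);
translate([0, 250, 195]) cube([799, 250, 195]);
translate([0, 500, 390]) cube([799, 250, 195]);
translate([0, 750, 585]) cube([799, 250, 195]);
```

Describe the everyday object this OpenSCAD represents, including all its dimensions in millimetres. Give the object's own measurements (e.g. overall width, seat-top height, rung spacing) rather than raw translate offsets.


A straight staircase of 4 solid steps. Each step is 799 mm wide (x), 250 mm deep (y, the going) and 195 mm tall (the rise). The first step rests on the floor; each subsequent step sits one going further in +y and one rise higher in +z, directly behind and above the previous step with no overlap.


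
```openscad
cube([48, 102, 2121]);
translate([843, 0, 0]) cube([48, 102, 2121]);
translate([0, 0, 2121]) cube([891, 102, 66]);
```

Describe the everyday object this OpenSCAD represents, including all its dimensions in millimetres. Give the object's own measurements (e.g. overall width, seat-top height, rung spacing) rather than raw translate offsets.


A door frame. The clear opening is 795 mm wide and 2121 mm high. Two 48 mm wide jambs, 102 mm deep, stand either side of the opening from the floor to the top of the opening. A 66 mm thick head sits across the top of both jambs, spanning the full outside width of the frame.


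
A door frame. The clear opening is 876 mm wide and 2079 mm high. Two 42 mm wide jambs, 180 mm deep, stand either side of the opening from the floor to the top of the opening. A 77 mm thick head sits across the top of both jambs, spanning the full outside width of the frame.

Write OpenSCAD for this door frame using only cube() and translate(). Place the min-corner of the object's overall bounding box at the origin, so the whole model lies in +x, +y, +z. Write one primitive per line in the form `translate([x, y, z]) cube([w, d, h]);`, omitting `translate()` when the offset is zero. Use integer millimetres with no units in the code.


cube([42, 180, 2079]);
translate([918, 0, 0]) cube([42, 180, 2079]);
translate([0, 0, 2079]) cube([960, 180, 77]);


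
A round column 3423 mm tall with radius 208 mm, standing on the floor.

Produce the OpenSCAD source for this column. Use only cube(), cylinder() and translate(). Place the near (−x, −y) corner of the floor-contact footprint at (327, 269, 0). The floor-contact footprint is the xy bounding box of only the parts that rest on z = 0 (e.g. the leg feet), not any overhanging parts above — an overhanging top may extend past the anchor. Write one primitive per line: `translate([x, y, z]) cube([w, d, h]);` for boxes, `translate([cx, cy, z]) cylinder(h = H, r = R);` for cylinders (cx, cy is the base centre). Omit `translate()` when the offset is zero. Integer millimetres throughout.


translate([535, 477, 0]) cylinder(h = 3423, r = 208);


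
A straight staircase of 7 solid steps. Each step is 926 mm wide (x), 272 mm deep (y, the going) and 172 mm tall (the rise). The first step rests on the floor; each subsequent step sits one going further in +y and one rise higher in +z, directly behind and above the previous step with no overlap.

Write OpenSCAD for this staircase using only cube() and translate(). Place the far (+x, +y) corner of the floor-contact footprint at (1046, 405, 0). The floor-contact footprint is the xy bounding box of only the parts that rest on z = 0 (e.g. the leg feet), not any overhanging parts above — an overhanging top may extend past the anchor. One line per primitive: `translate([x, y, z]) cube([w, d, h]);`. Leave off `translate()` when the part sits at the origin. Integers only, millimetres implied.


translate([120, 133, 0]) cube([926, 272, 172]);
translate([120, 405, 172]) cube([926, 272, 172]);
translate([120, 677, 344]) cube([926, 272, 172]);
translate([120, 949, 516]) cube([926, 272, 172]);
translate([120, 1221, 688]) cube([926, 272, 172]);
translate([120, 1493, 860]) cube([926, 272, 172]);
translate([120, 1765, 1032]) cube([926, 272, 172]);


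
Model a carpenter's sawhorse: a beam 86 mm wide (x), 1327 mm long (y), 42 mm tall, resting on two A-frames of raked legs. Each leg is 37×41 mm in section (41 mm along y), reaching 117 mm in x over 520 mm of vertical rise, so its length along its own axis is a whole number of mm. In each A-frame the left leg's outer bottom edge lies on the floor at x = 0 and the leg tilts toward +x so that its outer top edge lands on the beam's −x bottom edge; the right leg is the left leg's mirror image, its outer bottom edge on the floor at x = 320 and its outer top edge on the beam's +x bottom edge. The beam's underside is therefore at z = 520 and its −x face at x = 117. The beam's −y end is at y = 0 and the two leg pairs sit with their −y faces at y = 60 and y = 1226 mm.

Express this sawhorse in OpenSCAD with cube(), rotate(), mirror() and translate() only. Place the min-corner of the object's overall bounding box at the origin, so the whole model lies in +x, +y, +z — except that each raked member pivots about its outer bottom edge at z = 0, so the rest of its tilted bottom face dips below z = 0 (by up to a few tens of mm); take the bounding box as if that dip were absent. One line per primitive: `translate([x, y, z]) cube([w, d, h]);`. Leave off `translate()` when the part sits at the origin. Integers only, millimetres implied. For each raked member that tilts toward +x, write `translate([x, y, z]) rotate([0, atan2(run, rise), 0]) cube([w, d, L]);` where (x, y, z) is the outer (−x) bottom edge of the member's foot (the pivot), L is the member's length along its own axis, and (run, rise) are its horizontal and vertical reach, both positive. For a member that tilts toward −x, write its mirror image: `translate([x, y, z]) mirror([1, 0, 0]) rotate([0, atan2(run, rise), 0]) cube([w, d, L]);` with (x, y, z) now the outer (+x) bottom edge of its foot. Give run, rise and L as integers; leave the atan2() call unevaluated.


translate([117, 0, 520]) cube([86, 1327, 42]);
translate([0, 60, 0]) rotate([0, atan2(117, 520), 0]) cube([37, 41, 533]);
translate([320, 60, 0]) mirror([1, 0, 0]) rotate([0, atan2(117, 520), 0]) cube([37, 41, 533]);
translate([0, 1226, 0]) rotate([0, atan2(117, 520), 0]) cube([37, 41, 533]);
translate([320, 1226, 0]) mirror([1, 0, 0]) rotate([0, atan2(117, 520), 0]) cube([37, 41, 533]);


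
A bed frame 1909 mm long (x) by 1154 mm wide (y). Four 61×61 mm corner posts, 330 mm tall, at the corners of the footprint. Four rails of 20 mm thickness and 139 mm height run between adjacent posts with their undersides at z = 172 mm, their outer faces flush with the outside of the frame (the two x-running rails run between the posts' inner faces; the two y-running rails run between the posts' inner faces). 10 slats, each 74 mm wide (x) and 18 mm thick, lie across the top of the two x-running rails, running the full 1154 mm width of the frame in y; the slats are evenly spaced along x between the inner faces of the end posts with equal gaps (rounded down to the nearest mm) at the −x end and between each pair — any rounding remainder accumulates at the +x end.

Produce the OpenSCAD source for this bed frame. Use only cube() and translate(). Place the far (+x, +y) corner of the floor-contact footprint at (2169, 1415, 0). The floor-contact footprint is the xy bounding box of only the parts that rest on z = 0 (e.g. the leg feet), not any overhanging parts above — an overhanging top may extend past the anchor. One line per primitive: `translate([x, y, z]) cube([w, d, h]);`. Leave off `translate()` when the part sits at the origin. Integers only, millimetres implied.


translate([260, 261, 0]) cube([61, 61, 330]);
translate([260, 1354, 0]) cube([61, 61, 330]);
translate([2108, 261, 0]) cube([61, 61, 330]);
translate([2108, 1354, 0]) cube([61, 61, 330]);
translate([321, 261, 172]) cube([1787, 20, 139]);
translate([321, 1395, 172]) cube([1787, 20, 139]);
translate([260, 322, 172]) cube([20, 1032, 139]);
translate([2149, 322, 172]) cube([20, 1032, 139]);
translate([416, 261, 311]) cube([74, 1154, 18]);
translate([585, 261, 311]) cube([74, 1154, 18]);
translate([754, 261, 311]) cube([74, 1154, 18]);
translate([923, 261, 311]) cube([74, 1154, 18]);
translate([1092, 261, 311]) cube([74, 1154, 18]);
translate([1261, 261, 311]) cube([74, 1154, 18]);
translate([1430, 261, 311]) cube([74, 1154, 18]);
translate([1599, 261, 311]) cube([74, 1154, 18]);
translate([1768, 261, 311]) cube([74, 1154, 18]);
translate([1937, 261, 311]) cube([74, 1154, 18]);
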